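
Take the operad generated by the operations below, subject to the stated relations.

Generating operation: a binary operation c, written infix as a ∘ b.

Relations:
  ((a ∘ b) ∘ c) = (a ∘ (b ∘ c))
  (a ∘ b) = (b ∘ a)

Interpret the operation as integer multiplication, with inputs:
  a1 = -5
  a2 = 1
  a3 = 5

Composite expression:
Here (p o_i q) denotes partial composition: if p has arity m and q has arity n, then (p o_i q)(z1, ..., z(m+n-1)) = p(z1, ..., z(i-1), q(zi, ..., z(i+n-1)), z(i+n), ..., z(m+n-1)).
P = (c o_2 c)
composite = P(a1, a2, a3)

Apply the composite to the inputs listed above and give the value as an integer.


-25

(a2 ∘ a3) = 5
(a1 ∘ (a2 ∘ a3)) = -25


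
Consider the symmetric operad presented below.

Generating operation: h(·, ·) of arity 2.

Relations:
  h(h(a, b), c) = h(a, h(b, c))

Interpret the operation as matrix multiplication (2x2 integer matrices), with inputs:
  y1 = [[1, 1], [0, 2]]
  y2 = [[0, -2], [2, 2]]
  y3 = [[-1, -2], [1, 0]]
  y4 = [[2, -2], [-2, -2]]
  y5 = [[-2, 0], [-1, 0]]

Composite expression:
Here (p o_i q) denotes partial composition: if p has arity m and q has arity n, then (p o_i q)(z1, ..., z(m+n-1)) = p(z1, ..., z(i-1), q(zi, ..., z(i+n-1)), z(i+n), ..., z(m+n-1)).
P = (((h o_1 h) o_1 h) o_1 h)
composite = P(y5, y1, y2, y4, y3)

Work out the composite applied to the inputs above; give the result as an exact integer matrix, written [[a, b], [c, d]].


[[16, 16], [8, 8]]

h(y5, y1) = [[-2, -2], [-1, -1]]
h(h(y5, y1), y2) = [[-4, 0], [-2, 0]]
h(h(h(y5, y1), y2), y4) = [[-8, 8], [-4, 4]]
h(h(h(h(y5, y1), y2), y4), y3) = [[16, 16], [8, 8]]


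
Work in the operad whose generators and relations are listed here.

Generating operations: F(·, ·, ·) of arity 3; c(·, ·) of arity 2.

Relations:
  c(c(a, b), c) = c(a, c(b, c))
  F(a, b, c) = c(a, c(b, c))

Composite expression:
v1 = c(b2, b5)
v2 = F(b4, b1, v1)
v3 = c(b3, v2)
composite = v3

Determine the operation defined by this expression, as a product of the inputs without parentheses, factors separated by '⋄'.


Key point: c is associative — brackets drop, the b-order remains.
c(b2, b5) unparenthesizes to b2 ⋄ b5
F(b4, b1, c(b2, b5)) unparenthesizes to b4 ⋄ b1 ⋄ b2 ⋄ b5
c(b3, F(b4, b1, c(b2, b5))) unparenthesizes to b3 ⋄ b4 ⋄ b1 ⋄ b2 ⋄ b5

b3 ⋄ b4 ⋄ b1 ⋄ b2 ⋄ b5


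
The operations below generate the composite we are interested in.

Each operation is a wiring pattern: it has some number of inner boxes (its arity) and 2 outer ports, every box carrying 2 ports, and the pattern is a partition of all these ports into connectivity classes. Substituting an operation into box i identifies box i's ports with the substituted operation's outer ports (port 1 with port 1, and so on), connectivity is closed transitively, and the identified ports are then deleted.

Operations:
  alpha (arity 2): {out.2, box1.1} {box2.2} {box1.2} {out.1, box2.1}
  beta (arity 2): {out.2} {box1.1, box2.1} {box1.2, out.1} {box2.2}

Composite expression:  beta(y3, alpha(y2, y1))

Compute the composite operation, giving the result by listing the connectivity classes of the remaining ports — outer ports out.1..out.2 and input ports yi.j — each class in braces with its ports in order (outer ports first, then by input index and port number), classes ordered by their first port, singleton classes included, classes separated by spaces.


{out.1, y3.2} {out.2} {y1.1, y3.1} {y1.2} {y2.1} {y2.2}


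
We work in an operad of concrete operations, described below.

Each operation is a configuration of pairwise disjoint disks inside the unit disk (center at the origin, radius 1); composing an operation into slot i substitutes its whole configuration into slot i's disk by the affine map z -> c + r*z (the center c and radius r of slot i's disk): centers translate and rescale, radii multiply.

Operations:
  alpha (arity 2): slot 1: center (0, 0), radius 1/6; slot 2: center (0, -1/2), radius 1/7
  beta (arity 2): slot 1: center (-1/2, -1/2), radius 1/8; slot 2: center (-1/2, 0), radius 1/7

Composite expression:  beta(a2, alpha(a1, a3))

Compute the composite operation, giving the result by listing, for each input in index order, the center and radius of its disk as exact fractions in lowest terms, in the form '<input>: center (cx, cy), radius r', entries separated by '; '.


Nesting under beta composes maps z -> c + r*z down each a-path.
a2: after 1 affine step, its disk has center (-1/2, -1/2), radius 1/8
a1: after 2 affine steps, its disk has center (-1/2, 0), radius 1/42
a3: after 2 affine steps, its disk has center (-1/2, -1/14), radius 1/49

a1: center (-1/2, 0), radius 1/42; a2: center (-1/2, -1/2), radius 1/8; a3: center (-1/2, -1/14), radius 1/49


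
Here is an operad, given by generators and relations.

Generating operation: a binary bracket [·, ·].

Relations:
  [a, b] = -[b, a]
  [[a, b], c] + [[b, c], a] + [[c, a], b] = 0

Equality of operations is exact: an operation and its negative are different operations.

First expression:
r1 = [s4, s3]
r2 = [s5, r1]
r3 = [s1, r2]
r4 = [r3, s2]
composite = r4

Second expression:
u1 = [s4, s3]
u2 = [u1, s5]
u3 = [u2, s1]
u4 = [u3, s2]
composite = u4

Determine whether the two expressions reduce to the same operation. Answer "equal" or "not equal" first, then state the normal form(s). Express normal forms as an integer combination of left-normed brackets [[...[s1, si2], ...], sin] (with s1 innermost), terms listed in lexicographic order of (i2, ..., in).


equal: each reduces to [[[[s1, s3], s4], s5], s2] - [[[[s1, s4], s3], s5], s2] - [[[[s1, s5], s3], s4], s2] + [[[[s1, s5], s4], s3], s2]

Normal form of the first expression: [[[[s1, s3], s4], s5], s2] - [[[[s1, s4], s3], s5], s2] - [[[[s1, s5], s3], s4], s2] + [[[[s1, s5], s4], s3], s2]
Normal form of the second expression: [[[[s1, s3], s4], s5], s2] - [[[[s1, s4], s3], s5], s2] - [[[[s1, s5], s3], s4], s2] + [[[[s1, s5], s4], s3], s2]
The normal forms match — equal.


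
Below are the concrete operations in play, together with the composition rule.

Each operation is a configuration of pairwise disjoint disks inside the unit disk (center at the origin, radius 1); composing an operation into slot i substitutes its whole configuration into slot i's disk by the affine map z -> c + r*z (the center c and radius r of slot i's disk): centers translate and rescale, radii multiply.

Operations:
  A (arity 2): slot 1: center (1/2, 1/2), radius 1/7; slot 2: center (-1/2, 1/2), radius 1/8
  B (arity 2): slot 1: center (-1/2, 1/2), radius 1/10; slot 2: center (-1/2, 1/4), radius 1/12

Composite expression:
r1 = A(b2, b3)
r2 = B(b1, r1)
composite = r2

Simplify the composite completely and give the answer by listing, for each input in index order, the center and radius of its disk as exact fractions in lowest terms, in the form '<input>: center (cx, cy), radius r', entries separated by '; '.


b1: center (-1/2, 1/2), radius 1/10; b2: center (-11/24, 7/24), radius 1/84; b3: center (-13/24, 7/24), radius 1/96

Each b-disk chains the slot maps above it in B; radii multiply.
for b1, the 1-step affine chain lands on center (-1/2, 1/2), radius 1/10
for b2, the 2-step affine chain lands on center (-11/24, 7/24), radius 1/84
for b3, the 2-step affine chain lands on center (-13/24, 7/24), radius 1/96


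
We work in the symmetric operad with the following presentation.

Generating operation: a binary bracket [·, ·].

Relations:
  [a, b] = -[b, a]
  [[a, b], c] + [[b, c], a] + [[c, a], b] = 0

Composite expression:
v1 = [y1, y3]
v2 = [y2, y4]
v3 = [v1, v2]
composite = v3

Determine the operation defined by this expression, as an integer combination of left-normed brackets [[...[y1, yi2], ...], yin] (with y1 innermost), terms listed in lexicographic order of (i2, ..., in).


[[[y1, y3], y2], y4] - [[[y1, y3], y4], y2]


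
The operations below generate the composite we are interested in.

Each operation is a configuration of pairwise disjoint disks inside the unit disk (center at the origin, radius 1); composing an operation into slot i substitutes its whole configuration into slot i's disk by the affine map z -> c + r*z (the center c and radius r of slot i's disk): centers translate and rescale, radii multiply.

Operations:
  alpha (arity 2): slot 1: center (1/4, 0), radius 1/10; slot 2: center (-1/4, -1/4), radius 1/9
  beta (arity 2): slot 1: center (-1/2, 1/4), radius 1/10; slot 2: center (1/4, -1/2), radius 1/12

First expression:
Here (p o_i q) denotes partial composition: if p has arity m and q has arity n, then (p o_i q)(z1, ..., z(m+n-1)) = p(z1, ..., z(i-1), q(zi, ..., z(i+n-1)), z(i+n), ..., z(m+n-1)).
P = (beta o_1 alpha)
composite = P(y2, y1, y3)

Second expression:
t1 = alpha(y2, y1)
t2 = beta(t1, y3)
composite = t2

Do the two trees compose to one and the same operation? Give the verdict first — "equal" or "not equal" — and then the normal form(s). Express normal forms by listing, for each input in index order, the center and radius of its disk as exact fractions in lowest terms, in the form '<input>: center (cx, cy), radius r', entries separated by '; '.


equal — both sides give y1: center (-21/40, 9/40), radius 1/90; y2: center (-19/40, 1/4), radius 1/100; y3: center (1/4, -1/2), radius 1/12


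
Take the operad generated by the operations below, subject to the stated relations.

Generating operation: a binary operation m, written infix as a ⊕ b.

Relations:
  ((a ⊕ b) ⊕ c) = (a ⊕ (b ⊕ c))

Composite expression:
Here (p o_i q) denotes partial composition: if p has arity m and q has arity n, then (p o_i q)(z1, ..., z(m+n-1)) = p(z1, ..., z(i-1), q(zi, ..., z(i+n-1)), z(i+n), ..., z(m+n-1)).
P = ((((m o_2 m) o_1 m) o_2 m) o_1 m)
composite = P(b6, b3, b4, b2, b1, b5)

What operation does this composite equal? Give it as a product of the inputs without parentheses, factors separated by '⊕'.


b6 ⊕ b3 ⊕ b4 ⊕ b2 ⊕ b1 ⊕ b5

Every regrouping of m is equal, so read the b-inputs in written order.
(b6 ⊕ b3) flattens to b6 ⊕ b3
(b4 ⊕ b2) flattens to b4 ⊕ b2
((b6 ⊕ b3) ⊕ (b4 ⊕ b2)) flattens to b6 ⊕ b3 ⊕ b4 ⊕ b2
(b1 ⊕ b5) flattens to b1 ⊕ b5
(((b6 ⊕ b3) ⊕ (b4 ⊕ b2)) ⊕ (b1 ⊕ b5)) flattens to b6 ⊕ b3 ⊕ b4 ⊕ b2 ⊕ b1 ⊕ b5


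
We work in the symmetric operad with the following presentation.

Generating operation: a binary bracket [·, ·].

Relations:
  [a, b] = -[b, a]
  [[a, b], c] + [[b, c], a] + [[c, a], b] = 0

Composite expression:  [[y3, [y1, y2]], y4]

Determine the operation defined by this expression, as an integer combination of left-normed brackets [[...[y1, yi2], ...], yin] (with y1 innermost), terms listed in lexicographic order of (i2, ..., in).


A multilinear Lie element is pinned by y1-initial words (y1 innermost).
Composite bracket: [[y3, [y1, y2]], y4]
Expanding via [a, b] = ab - ba: 8 signed words (2^3 = 8).
The y1-initial words carry the normal form:
  y1y2y3y4 (sign -1) contributes -[[[y1, y2], y3], y4]

-[[[y1, y2], y3], y4]


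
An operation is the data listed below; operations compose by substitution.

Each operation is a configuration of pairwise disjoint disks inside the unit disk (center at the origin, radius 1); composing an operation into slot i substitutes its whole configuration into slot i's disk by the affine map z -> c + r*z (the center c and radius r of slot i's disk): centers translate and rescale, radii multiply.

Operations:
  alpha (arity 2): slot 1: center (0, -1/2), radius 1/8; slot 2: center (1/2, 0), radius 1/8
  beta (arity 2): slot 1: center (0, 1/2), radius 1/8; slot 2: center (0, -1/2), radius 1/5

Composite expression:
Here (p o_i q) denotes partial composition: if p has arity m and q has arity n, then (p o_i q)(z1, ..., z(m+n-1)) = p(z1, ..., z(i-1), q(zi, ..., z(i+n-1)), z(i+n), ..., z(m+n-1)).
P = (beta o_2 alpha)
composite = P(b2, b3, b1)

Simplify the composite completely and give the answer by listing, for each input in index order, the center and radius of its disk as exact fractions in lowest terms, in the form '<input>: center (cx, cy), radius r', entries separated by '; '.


Nesting under beta composes maps z -> c + r*z down each b-path.
b2: after 1 affine step, its disk has center (0, 1/2), radius 1/8
b3: after 2 affine steps, its disk has center (0, -3/5), radius 1/40
b1: after 2 affine steps, its disk has center (1/10, -1/2), radius 1/40

b1: center (1/10, -1/2), radius 1/40; b2: center (0, 1/2), radius 1/8; b3: center (0, -3/5), radius 1/40


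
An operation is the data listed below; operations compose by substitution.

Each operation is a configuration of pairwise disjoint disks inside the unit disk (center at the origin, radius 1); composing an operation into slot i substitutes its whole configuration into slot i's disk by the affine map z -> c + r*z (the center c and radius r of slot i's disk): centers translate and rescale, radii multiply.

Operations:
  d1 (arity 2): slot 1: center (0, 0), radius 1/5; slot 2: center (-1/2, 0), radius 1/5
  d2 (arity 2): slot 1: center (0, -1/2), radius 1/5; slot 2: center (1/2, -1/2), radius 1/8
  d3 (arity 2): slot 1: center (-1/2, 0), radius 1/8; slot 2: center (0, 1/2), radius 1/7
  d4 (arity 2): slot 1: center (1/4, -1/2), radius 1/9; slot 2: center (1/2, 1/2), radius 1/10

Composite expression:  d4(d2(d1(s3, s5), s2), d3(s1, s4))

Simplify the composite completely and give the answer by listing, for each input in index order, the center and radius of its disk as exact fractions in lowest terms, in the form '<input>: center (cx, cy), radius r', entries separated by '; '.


Follow each s-input down from d4: c' goes to c + r*c', radius to r*r'.
s3 passes through 3 substitutions, ending at center (1/4, -5/9), radius 1/225
s5 passes through 3 substitutions, ending at center (43/180, -5/9), radius 1/225
s2 passes through 2 substitutions, ending at center (11/36, -5/9), radius 1/72
s1 passes through 2 substitutions, ending at center (9/20, 1/2), radius 1/80
s4 passes through 2 substitutions, ending at center (1/2, 11/20), radius 1/70

s1: center (9/20, 1/2), radius 1/80; s2: center (11/36, -5/9), radius 1/72; s3: center (1/4, -5/9), radius 1/225; s4: center (1/2, 11/20), radius 1/70; s5: center (43/180, -5/9), radius 1/225


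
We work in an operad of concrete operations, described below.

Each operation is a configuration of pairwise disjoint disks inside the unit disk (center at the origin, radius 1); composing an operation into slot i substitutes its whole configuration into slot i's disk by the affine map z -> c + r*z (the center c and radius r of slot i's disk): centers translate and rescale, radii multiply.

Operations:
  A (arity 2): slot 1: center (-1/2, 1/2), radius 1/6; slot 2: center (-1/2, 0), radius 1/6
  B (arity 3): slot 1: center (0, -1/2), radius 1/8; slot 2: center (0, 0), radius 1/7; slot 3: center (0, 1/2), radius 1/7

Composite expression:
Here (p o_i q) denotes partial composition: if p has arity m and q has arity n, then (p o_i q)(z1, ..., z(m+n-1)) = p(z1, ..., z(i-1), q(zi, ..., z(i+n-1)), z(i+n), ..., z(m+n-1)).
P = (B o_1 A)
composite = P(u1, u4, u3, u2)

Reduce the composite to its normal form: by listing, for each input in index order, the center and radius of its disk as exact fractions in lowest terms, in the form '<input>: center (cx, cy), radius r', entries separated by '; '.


u1: center (-1/16, -7/16), radius 1/48; u2: center (0, 1/2), radius 1/7; u3: center (0, 0), radius 1/7; u4: center (-1/16, -1/2), radius 1/48

Below B, radii multiply path by path; the u-disk centers shift.
u1 passes through 2 substitutions, ending at center (-1/16, -7/16), radius 1/48
u4 passes through 2 substitutions, ending at center (-1/16, -1/2), radius 1/48
u3 passes through 1 substitution, ending at center (0, 0), radius 1/7
u2 passes through 1 substitution, ending at center (0, 1/2), radius 1/7


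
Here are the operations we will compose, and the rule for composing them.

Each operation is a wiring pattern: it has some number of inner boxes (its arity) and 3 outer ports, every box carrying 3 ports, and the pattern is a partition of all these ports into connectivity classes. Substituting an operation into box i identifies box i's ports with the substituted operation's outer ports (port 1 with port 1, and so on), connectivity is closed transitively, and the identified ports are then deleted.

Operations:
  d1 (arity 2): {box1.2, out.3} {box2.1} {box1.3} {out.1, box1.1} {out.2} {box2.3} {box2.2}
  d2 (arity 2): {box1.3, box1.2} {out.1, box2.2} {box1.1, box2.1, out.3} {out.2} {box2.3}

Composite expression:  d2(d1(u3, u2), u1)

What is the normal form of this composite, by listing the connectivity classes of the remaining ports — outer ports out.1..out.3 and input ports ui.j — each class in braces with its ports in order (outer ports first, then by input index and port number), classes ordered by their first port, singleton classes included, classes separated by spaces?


{out.1, u1.2} {out.2} {out.3, u1.1, u3.1} {u1.3} {u2.1} {u2.2} {u2.3} {u3.2} {u3.3}

After gluing at d2, chains via deleted ports link the u-ports.
d1 over (u3, u2) gives {out.1, u3.1} {out.2} {out.3, u3.2} {u2.1} {u2.2} {u2.3} {u3.3}, out.j being that stage's outer ports
d2 over (u3, u2, u1) gives {out.1, u1.2} {out.2} {out.3, u1.1, u3.1} {u1.3} {u2.1} {u2.2} {u2.3} {u3.2} {u3.3}, out.j being that stage's outer ports


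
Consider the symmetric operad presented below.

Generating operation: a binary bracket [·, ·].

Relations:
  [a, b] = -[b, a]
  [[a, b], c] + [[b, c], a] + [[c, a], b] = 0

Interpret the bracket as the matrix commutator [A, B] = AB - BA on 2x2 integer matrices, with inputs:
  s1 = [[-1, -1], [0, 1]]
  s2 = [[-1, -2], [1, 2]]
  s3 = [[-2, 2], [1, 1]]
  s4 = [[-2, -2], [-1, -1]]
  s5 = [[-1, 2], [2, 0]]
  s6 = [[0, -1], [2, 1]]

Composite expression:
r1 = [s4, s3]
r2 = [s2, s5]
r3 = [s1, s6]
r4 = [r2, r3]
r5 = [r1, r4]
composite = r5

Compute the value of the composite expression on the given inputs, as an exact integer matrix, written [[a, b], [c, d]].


[[-48, -592], [-296, 48]]

[s4, s3] = [[0, -8], [4, 0]]
[s2, s5] = [[-6, -8], [5, 6]]
[s1, s6] = [[-2, 1], [4, 2]]
[[s2, s5], [s1, s6]] = [[-37, -44], [28, 37]]
[[s4, s3], [[s2, s5], [s1, s6]]] = [[-48, -592], [-296, 48]]


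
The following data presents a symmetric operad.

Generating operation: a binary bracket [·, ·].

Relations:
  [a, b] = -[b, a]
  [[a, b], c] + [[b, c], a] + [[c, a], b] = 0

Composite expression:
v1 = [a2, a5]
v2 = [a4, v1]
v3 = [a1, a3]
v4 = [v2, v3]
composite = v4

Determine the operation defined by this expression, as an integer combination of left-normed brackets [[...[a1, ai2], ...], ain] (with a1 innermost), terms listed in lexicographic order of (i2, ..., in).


Expand each bracket as ab - ba; the a1-initial words give the coefficients.
Composite bracket: [[a4, [a2, a5]], [a1, a3]]
The bracket unfolds into 16 signed words via [a, b] = ab - ba (2^4 = 16).
The a1-initial words carry the normal form:
  from a1a3a2a5a4, sign +1: term +[[[[a1, a3], a2], a5], a4]
  from a1a3a4a2a5, sign -1: term -[[[[a1, a3], a4], a2], a5]
  from a1a3a4a5a2, sign +1: term +[[[[a1, a3], a4], a5], a2]
  from a1a3a5a2a4, sign -1: term -[[[[a1, a3], a5], a2], a4]

[[[[a1, a3], a2], a5], a4] - [[[[a1, a3], a4], a2], a5] + [[[[a1, a3], a4], a5], a2] - [[[[a1, a3], a5], a2], a4]


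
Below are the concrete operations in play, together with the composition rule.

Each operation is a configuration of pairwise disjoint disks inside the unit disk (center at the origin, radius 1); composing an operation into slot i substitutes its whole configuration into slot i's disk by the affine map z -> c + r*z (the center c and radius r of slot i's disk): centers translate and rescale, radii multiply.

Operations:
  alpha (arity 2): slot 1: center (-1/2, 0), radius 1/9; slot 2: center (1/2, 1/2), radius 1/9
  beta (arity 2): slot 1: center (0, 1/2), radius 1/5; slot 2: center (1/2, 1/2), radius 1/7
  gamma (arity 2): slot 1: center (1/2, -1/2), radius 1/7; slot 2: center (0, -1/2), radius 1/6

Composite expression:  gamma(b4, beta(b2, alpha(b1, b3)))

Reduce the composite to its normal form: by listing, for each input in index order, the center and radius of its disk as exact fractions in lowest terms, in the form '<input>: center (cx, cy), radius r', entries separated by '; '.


b1: center (1/14, -5/12), radius 1/378; b2: center (0, -5/12), radius 1/30; b3: center (2/21, -17/42), radius 1/378; b4: center (1/2, -1/2), radius 1/7

Only the slot chain above each b matters under gamma; compose those maps.
for b4, the 1-step affine chain lands on center (1/2, -1/2), radius 1/7
for b2, the 2-step affine chain lands on center (0, -5/12), radius 1/30
for b1, the 3-step affine chain lands on center (1/14, -5/12), radius 1/378
for b3, the 3-step affine chain lands on center (2/21, -17/42), radius 1/378


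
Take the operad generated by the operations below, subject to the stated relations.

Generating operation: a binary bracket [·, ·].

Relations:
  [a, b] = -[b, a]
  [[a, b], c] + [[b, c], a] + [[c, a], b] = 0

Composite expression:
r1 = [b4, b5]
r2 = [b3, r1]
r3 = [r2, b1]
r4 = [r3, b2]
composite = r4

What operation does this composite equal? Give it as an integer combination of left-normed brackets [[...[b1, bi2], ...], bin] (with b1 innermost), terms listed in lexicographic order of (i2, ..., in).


-[[[[b1, b3], b4], b5], b2] + [[[[b1, b3], b5], b4], b2] + [[[[b1, b4], b5], b3], b2] - [[[[b1, b5], b4], b3], b2]

Expand each bracket as ab - ba; the b1-initial words give the coefficients.
Composite bracket: [[[b3, [b4, b5]], b1], b2]
Each bracket splits as ab - ba, giving 16 signed words (2^4 = 16).
Keep just the words that open with b1:
  from b1b3b4b5b2, sign -1: term -[[[[b1, b3], b4], b5], b2]
  from b1b3b5b4b2, sign +1: term +[[[[b1, b3], b5], b4], b2]
  from b1b4b5b3b2, sign +1: term +[[[[b1, b4], b5], b3], b2]
  from b1b5b4b3b2, sign -1: term -[[[[b1, b5], b4], b3], b2]


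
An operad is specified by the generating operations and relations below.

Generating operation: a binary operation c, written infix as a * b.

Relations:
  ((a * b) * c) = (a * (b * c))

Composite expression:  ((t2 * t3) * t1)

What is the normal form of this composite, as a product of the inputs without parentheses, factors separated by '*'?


t2 * t3 * t1

Associativity of c dissolves the nesting; only the t-input order survives.
(t2 * t3) linearizes to t2 * t3
((t2 * t3) * t1) linearizes to t2 * t3 * t1


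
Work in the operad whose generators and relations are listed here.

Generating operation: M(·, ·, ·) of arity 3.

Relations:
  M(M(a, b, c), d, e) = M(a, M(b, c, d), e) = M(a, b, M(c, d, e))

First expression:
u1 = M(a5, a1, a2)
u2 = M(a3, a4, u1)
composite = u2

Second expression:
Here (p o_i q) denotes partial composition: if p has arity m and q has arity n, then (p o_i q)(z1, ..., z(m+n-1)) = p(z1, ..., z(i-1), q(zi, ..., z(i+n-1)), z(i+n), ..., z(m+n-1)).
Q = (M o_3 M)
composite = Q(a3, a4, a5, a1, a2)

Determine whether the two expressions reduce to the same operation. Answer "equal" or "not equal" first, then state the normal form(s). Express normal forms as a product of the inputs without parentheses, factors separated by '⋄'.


equal — both sides give a3 ⋄ a4 ⋄ a5 ⋄ a1 ⋄ a2

In normal form, the first expression is a3 ⋄ a4 ⋄ a5 ⋄ a1 ⋄ a2
In normal form, the second expression is a3 ⋄ a4 ⋄ a5 ⋄ a1 ⋄ a2
Identical normal forms: equal.


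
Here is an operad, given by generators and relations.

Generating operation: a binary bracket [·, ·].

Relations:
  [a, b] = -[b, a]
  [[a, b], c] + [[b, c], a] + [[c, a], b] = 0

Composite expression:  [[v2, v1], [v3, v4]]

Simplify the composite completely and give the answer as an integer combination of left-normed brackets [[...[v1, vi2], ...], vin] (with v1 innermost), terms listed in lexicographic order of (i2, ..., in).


-[[[v1, v2], v3], v4] + [[[v1, v2], v4], v3]


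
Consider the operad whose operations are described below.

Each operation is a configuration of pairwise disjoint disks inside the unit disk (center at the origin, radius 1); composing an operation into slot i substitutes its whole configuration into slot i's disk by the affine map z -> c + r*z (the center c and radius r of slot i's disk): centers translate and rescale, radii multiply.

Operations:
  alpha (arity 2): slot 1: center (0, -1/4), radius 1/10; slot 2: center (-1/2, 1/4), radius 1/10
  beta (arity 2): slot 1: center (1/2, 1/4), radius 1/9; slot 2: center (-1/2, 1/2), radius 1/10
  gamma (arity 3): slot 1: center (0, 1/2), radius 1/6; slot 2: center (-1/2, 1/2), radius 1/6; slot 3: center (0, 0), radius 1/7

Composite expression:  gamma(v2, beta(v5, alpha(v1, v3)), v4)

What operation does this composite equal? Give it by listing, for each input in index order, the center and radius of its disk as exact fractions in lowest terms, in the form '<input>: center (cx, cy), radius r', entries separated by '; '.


v1: center (-7/12, 139/240), radius 1/600; v2: center (0, 1/2), radius 1/6; v3: center (-71/120, 47/80), radius 1/600; v4: center (0, 0), radius 1/7; v5: center (-5/12, 13/24), radius 1/54

Each v-disk chains the slot maps above it in gamma; radii multiply.
v2 passes through 1 substitution, ending at center (0, 1/2), radius 1/6
v5 passes through 2 substitutions, ending at center (-5/12, 13/24), radius 1/54
v1 passes through 3 substitutions, ending at center (-7/12, 139/240), radius 1/600
v3 passes through 3 substitutions, ending at center (-71/120, 47/80), radius 1/600
v4 passes through 1 substitution, ending at center (0, 0), radius 1/7


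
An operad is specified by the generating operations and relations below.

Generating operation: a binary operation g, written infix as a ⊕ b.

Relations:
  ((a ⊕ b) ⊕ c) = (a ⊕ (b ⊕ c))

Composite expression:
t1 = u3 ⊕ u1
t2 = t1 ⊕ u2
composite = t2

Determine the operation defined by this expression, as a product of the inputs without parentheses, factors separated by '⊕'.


u3 ⊕ u1 ⊕ u2

Associativity of g dissolves the nesting; only the u-input order survives.
(u3 ⊕ u1) reduces to u3 ⊕ u1
((u3 ⊕ u1) ⊕ u2) reduces to u3 ⊕ u1 ⊕ u2


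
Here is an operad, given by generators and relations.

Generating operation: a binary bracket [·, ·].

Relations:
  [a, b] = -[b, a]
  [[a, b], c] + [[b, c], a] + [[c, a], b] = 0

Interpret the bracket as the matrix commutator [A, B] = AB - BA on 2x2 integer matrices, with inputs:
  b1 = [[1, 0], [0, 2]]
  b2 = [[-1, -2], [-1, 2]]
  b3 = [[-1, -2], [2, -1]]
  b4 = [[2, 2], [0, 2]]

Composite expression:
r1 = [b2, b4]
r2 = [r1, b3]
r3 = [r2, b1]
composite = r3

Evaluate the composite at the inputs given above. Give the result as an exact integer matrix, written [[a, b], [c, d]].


[[0, -8], [8, 0]]

[b2, b4] = [[2, -6], [0, -2]]
[[b2, b4], b3] = [[-12, -8], [-8, 12]]
[[[b2, b4], b3], b1] = [[0, -8], [8, 0]]


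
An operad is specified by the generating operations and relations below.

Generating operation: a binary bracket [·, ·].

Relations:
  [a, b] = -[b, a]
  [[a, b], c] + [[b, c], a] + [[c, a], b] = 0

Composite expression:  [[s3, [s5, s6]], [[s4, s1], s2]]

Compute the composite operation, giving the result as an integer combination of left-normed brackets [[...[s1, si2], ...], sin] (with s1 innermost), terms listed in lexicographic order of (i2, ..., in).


[[[[[s1, s4], s2], s3], s5], s6] - [[[[[s1, s4], s2], s3], s6], s5] - [[[[[s1, s4], s2], s5], s6], s3] + [[[[[s1, s4], s2], s6], s5], s3]

Left-normed coefficients sit on the s1-initial expansion words.
Composite bracket: [[s3, [s5, s6]], [[s4, s1], s2]]
The bracket unfolds into 32 signed words via [a, b] = ab - ba (2^5 = 32).
Coefficients come from the s1-initial words:
  sign of s1s4s2s3s5s6 is +1, so it contributes +[[[[[s1, s4], s2], s3], s5], s6]
  sign of s1s4s2s3s6s5 is -1, so it contributes -[[[[[s1, s4], s2], s3], s6], s5]
  sign of s1s4s2s5s6s3 is -1, so it contributes -[[[[[s1, s4], s2], s5], s6], s3]
  sign of s1s4s2s6s5s3 is +1, so it contributes +[[[[[s1, s4], s2], s6], s5], s3]


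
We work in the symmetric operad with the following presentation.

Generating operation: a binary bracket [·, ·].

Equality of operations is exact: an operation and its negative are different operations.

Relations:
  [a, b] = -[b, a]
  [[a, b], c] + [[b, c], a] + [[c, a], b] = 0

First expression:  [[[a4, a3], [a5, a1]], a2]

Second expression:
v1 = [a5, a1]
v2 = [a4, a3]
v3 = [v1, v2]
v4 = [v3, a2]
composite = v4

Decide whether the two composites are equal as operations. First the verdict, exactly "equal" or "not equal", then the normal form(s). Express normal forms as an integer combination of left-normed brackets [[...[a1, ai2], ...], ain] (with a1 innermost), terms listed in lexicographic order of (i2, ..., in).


not equal; first: -[[[[a1, a5], a3], a4], a2] + [[[[a1, a5], a4], a3], a2]; second: [[[[a1, a5], a3], a4], a2] - [[[[a1, a5], a4], a3], a2]

Normal form of the first expression: -[[[[a1, a5], a3], a4], a2] + [[[[a1, a5], a4], a3], a2]
Normal form of the second expression: [[[[a1, a5], a3], a4], a2] - [[[[a1, a5], a4], a3], a2]
They disagree, so not equal.


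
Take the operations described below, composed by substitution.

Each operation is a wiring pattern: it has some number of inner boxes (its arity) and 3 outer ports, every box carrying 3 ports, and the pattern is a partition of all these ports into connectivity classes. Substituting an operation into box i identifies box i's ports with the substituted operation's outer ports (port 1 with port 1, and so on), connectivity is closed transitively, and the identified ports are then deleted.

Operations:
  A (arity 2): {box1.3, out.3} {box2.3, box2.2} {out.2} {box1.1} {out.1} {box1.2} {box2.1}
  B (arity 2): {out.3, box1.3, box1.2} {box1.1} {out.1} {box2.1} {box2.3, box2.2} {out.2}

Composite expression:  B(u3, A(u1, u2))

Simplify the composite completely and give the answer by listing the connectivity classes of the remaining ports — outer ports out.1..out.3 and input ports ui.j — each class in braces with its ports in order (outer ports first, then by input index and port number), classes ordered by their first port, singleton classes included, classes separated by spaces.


Connectivity passes through glued B-boundaries; trace each wire chain.
composing A on (u1, u2), with out.j its own outer ports: {out.1} {out.2} {out.3, u1.3} {u1.1} {u1.2} {u2.1} {u2.2, u2.3}
composing B on (u3, u1, u2), with out.j its own outer ports: {out.1} {out.2} {out.3, u3.2, u3.3} {u1.1} {u1.2} {u1.3} {u2.1} {u2.2, u2.3} {u3.1}

{out.1} {out.2} {out.3, u3.2, u3.3} {u1.1} {u1.2} {u1.3} {u2.1} {u2.2, u2.3} {u3.1}


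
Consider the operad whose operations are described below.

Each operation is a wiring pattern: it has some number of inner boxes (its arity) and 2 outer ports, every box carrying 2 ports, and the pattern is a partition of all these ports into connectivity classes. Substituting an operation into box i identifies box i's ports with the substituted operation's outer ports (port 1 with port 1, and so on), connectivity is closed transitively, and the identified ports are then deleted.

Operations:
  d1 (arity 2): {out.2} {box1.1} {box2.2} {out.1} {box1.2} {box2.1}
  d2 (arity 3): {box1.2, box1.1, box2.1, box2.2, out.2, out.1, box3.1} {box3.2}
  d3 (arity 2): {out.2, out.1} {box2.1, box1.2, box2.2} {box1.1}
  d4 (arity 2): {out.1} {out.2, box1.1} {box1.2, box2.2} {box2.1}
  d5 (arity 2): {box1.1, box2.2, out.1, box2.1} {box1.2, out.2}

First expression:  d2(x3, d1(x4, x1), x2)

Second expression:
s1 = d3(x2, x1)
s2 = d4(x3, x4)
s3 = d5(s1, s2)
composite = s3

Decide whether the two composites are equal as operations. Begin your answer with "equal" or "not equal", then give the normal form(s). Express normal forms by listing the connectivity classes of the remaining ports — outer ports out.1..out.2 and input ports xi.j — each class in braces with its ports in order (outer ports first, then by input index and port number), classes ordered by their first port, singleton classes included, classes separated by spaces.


not equal — first {out.1, out.2, x2.1, x3.1, x3.2} {x1.1} {x1.2} {x2.2} {x4.1} {x4.2}, second {out.1, out.2, x3.1} {x1.1, x1.2, x2.2} {x2.1} {x3.2, x4.2} {x4.1}

The first expression reduces to {out.1, out.2, x2.1, x3.1, x3.2} {x1.1} {x1.2} {x2.2} {x4.1} {x4.2}
The second expression reduces to {out.1, out.2, x3.1} {x1.1, x1.2, x2.2} {x2.1} {x3.2, x4.2} {x4.1}
No match — not equal.


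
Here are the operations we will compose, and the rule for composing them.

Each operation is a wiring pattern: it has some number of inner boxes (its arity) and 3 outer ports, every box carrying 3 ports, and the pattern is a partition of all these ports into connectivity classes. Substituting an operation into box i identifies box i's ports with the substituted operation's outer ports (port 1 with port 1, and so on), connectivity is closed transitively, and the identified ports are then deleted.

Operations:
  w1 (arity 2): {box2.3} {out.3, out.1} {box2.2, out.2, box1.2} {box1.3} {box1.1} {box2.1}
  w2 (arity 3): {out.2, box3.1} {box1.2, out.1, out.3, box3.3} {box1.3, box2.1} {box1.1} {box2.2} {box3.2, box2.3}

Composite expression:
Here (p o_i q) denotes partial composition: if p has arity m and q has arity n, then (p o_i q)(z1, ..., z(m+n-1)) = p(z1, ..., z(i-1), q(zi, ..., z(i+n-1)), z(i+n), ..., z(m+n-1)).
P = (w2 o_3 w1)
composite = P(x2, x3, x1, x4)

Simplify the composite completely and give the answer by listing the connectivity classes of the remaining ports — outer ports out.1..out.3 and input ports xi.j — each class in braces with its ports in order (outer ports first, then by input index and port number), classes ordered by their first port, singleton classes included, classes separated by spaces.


Connectivity passes through glued w2-boundaries; trace each wire chain.
through w1, on inputs (x1, x4): {out.1, out.3} {out.2, x1.2, x4.2} {x1.1} {x1.3} {x4.1} {x4.3} (out.j = stage outer ports)
through w2, on inputs (x2, x3, x1, x4): {out.1, out.2, out.3, x2.2} {x1.1} {x1.2, x3.3, x4.2} {x1.3} {x2.1} {x2.3, x3.1} {x3.2} {x4.1} {x4.3} (out.j = stage outer ports)

{out.1, out.2, out.3, x2.2} {x1.1} {x1.2, x3.3, x4.2} {x1.3} {x2.1} {x2.3, x3.1} {x3.2} {x4.1} {x4.3}


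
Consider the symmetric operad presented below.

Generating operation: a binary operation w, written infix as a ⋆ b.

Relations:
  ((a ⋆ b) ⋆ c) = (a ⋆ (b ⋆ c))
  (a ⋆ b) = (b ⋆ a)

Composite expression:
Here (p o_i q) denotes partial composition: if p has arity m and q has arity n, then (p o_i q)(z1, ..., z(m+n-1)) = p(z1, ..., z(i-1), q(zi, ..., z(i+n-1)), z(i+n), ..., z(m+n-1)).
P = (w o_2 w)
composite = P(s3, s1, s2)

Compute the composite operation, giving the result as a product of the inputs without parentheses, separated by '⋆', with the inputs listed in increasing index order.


s1 ⋆ s2 ⋆ s3


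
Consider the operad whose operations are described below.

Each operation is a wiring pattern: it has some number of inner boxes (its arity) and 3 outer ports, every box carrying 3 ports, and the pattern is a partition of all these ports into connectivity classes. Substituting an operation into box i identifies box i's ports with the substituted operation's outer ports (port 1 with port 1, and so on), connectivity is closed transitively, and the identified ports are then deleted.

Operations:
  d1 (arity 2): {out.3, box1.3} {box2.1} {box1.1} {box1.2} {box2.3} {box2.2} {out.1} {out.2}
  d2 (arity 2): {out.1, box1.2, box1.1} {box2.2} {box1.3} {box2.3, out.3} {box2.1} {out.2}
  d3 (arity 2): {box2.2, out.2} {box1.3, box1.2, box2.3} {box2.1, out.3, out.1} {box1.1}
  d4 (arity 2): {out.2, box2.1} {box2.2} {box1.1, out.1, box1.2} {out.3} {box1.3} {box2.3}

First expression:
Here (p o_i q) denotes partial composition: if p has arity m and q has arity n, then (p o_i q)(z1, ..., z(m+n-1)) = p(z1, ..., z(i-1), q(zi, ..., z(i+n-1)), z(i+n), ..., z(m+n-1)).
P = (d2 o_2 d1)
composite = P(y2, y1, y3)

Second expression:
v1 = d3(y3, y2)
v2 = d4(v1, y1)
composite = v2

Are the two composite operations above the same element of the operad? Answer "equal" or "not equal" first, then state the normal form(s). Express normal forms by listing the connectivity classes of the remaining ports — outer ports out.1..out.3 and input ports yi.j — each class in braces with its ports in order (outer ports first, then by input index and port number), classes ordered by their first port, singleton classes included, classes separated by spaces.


not equal; the first gives {out.1, y2.1, y2.2} {out.2} {out.3, y1.3} {y1.1} {y1.2} {y2.3} {y3.1} {y3.2} {y3.3} and the second {out.1, y2.1, y2.2} {out.2, y1.1} {out.3} {y1.2} {y1.3} {y2.3, y3.2, y3.3} {y3.1}

Normal form of the first expression: {out.1, y2.1, y2.2} {out.2} {out.3, y1.3} {y1.1} {y1.2} {y2.3} {y3.1} {y3.2} {y3.3}
Normal form of the second expression: {out.1, y2.1, y2.2} {out.2, y1.1} {out.3} {y1.2} {y1.3} {y2.3, y3.2, y3.3} {y3.1}
The normal forms differ: not equal.


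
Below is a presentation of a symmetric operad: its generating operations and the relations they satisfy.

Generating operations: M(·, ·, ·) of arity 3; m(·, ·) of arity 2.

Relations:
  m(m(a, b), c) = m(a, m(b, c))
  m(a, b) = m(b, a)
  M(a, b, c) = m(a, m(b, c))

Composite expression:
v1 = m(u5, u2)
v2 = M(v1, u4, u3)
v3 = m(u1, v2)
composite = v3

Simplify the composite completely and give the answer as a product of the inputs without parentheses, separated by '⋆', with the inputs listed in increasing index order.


Key point: m commutes, so take the u-inputs in any fixed order.
m(u5, u2) linearizes to u5 ⋆ u2
M(m(u5, u2), u4, u3) linearizes to u5 ⋆ u2 ⋆ u4 ⋆ u3
m(u1, M(m(u5, u2), u4, u3)) linearizes to u1 ⋆ u5 ⋆ u2 ⋆ u4 ⋆ u3
sorting the factors by input index: u1 ⋆ u2 ⋆ u3 ⋆ u4 ⋆ u5

u1 ⋆ u2 ⋆ u3 ⋆ u4 ⋆ u5


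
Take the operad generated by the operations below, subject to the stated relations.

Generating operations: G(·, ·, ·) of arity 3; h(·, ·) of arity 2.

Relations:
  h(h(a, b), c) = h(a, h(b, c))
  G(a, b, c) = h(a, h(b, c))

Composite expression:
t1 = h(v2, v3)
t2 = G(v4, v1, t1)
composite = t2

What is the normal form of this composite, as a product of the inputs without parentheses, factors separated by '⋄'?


Associativity of G dissolves the nesting; only the v-input order survives.
h(v2, v3) flattens to v2 ⋄ v3
G(v4, v1, h(v2, v3)) flattens to v4 ⋄ v1 ⋄ v2 ⋄ v3

v4 ⋄ v1 ⋄ v2 ⋄ v3


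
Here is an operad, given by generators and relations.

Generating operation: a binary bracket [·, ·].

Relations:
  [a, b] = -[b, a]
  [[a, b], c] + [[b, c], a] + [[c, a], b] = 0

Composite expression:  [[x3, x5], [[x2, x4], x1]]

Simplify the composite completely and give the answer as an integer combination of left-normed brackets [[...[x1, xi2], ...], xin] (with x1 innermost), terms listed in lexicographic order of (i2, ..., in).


[[[[x1, x2], x4], x3], x5] - [[[[x1, x2], x4], x5], x3] - [[[[x1, x4], x2], x3], x5] + [[[[x1, x4], x2], x5], x3]


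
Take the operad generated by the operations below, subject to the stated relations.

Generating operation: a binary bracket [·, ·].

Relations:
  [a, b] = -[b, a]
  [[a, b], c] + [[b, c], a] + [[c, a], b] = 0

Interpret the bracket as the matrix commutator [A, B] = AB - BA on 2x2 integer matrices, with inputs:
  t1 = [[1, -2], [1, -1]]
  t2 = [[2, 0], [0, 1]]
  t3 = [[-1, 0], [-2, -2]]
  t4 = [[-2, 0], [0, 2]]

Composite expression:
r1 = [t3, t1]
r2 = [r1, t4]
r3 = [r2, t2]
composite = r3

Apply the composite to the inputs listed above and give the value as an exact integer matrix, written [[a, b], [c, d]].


[[0, 8], [20, 0]]

[t3, t1] = [[-4, -2], [-5, 4]]
[[t3, t1], t4] = [[0, -8], [20, 0]]
[[[t3, t1], t4], t2] = [[0, 8], [20, 0]]


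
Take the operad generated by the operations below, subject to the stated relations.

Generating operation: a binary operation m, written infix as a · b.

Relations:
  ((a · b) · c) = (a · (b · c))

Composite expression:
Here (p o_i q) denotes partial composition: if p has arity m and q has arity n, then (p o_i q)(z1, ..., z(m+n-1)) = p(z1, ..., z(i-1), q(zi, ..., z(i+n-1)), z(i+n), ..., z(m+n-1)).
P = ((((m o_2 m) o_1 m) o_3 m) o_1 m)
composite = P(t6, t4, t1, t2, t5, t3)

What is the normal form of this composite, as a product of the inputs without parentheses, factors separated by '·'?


t6 · t4 · t1 · t2 · t5 · t3
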